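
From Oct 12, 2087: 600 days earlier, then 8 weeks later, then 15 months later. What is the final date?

Going back 600 days from October 12, 2087:
Going back 12 days from October 12, 2087 reaches the end of the previous month; 600 − 12 = 588 left.
September 2087 has 30 days: 588 − 30 = 558 left.
August 2087 has 31 days: 558 − 31 = 527 left.
July 2087 has 31 days: 527 − 31 = 496 left.
June 2087 has 30 days: 496 − 30 = 466 left.
May 2087 has 31 days: 466 − 31 = 435 left.
April 2087 has 30 days: 435 − 30 = 405 left.
March 2087 has 31 days: 405 − 31 = 374 left.
February 2087 has 28 days (2087 is not a leap year): 374 − 28 = 346 left.
January 2087 has 31 days: 346 − 31 = 315 left.
December 2086 has 31 days: 315 − 31 = 284 left.
November 2086 has 30 days: 284 − 30 = 254 left.
October 2086 has 31 days: 254 − 31 = 223 left.
September 2086 has 30 days: 223 − 30 = 193 left.
August 2086 has 31 days: 193 − 31 = 162 left.
July 2086 has 31 days: 162 − 31 = 131 left.
June 2086 has 30 days: 131 − 30 = 101 left.
May 2086 has 31 days: 101 − 31 = 70 left.
April 2086 has 30 days: 70 − 30 = 40 left.
March 2086 has 31 days: 40 − 31 = 9 left.
February 2086 has 28 days; 28 − 9 = 19 → February 19, 2086.
Advancing 8 weeks (= 56 days) from February 19, 2086:
February has 28 days, so 28 − 19 = 9 days remain after February 19, 2086; 56 − 9 = 47 left.
March 2086 has 31 days: 47 − 31 = 16 left.
16 days into April 2086 → April 16, 2086.
Advancing 15 months from April 16, 2086:
month 4 + 15 = 19, which is month 7 of year 2087 → July 2087.
Day 16 is valid in July, giving July 16, 2087.

July 16, 2087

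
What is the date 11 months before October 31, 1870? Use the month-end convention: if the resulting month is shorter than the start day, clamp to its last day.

Counting back 11 months from October 31, 1870.
month 10 − 11 = -1, which is month 11 of year 1869 → November 1869.
November 1869 has only 30 days and the start was day 31, so the date clamps to November 30, 1869.

November 30, 1869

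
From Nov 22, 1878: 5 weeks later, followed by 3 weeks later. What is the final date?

Advancing 5 weeks (= 35 days) from November 22, 1878:
November has 30 days, so 30 − 22 = 8 days remain after November 22, 1878; 35 − 8 = 27 left.
27 days into December 1878 → December 27, 1878.
Counting forward 3 weeks (= 21 days) from December 27, 1878:
December has 31 days, so 31 − 27 = 4 days remain after December 27, 1878; 21 − 4 = 17 left.
17 days into January 1879 → January 17, 1879.

January 17, 1879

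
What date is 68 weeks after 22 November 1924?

Advancing 68 weeks = 476 days from November 22, 1924.
November has 30 days, so 30 − 22 = 8 days remain after November 22, 1924; 476 − 8 = 468 left.
December 1924 has 31 days: 468 − 31 = 437 left.
January 1925 has 31 days: 437 − 31 = 406 left.
February 1925 has 28 days (1925 is not a leap year): 406 − 28 = 378 left.
March 1925 has 31 days: 378 − 31 = 347 left.
April 1925 has 30 days: 347 − 30 = 317 left.
May 1925 has 31 days: 317 − 31 = 286 left.
June 1925 has 30 days: 286 − 30 = 256 left.
July 1925 has 31 days: 256 − 31 = 225 left.
August 1925 has 31 days: 225 − 31 = 194 left.
September 1925 has 30 days: 194 − 30 = 164 left.
October 1925 has 31 days: 164 − 31 = 133 left.
November 1925 has 30 days: 133 − 30 = 103 left.
December 1925 has 31 days: 103 − 31 = 72 left.
January 1926 has 31 days: 72 − 31 = 41 left.
February 1926 has 28 days (1926 is not a leap year): 41 − 28 = 13 left.
13 days into March 1926 → March 13, 1926.

March 13, 1926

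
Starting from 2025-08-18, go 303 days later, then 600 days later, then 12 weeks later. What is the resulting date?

Counting forward 303 days from August 18, 2025:
August has 31 days, so 31 − 18 = 13 days remain after August 18, 2025; 303 − 13 = 290 left.
September 2025 has 30 days: 290 − 30 = 260 left.
October 2025 has 31 days: 260 − 31 = 229 left.
November 2025 has 30 days: 229 − 30 = 199 left.
December 2025 has 31 days: 199 − 31 = 168 left.
January 2026 has 31 days: 168 − 31 = 137 left.
February 2026 has 28 days (2026 is not a leap year): 137 − 28 = 109 left.
March 2026 has 31 days: 109 − 31 = 78 left.
April 2026 has 30 days: 78 − 30 = 48 left.
May 2026 has 31 days: 48 − 31 = 17 left.
17 days into June 2026 → June 17, 2026.
Counting forward 600 days from June 17, 2026:
June has 30 days, so 30 − 17 = 13 days remain after June 17, 2026; 600 − 13 = 587 left.
July 2026 has 31 days: 587 − 31 = 556 left.
August 2026 has 31 days: 556 − 31 = 525 left.
September 2026 has 30 days: 525 − 30 = 495 left.
October 2026 has 31 days: 495 − 31 = 464 left.
November 2026 has 30 days: 464 − 30 = 434 left.
December 2026 has 31 days: 434 − 31 = 403 left.
January 2027 has 31 days: 403 − 31 = 372 left.
February 2027 has 28 days (2027 is not a leap year): 372 − 28 = 344 left.
March 2027 has 31 days: 344 − 31 = 313 left.
April 2027 has 30 days: 313 − 30 = 283 left.
May 2027 has 31 days: 283 − 31 = 252 left.
June 2027 has 30 days: 252 − 30 = 222 left.
July 2027 has 31 days: 222 − 31 = 191 left.
August 2027 has 31 days: 191 − 31 = 160 left.
September 2027 has 30 days: 160 − 30 = 130 left.
October 2027 has 31 days: 130 − 31 = 99 left.
November 2027 has 30 days: 99 − 30 = 69 left.
December 2027 has 31 days: 69 − 31 = 38 left.
January 2028 has 31 days: 38 − 31 = 7 left.
7 days into February 2028 → February 7, 2028.
Advancing 12 weeks (= 84 days) from February 7, 2028:
February has 29 days, so 29 − 7 = 22 days remain after February 7, 2028; 84 − 22 = 62 left.
March 2028 has 31 days: 62 − 31 = 31 left.
April 2028 has 30 days: 31 − 30 = 1 left.
1 day into May 2028 → May 1, 2028.

May 1, 2028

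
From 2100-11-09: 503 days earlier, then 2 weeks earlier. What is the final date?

June 10, 2099

Subtracting 503 days from November 9, 2100:
Going back 9 days from November 9, 2100 reaches the end of the previous month; 503 − 9 = 494 left.
October 2100 has 31 days: 494 − 31 = 463 left.
September 2100 has 30 days: 463 − 30 = 433 left.
August 2100 has 31 days: 433 − 31 = 402 left.
July 2100 has 31 days: 402 − 31 = 371 left.
June 2100 has 30 days: 371 − 30 = 341 left.
May 2100 has 31 days: 341 − 31 = 310 left.
April 2100 has 30 days: 310 − 30 = 280 left.
March 2100 has 31 days: 280 − 31 = 249 left.
February 2100 has 28 days (2100 is not a leap year (divisible by 100 but not 400)): 249 − 28 = 221 left.
January 2100 has 31 days: 221 − 31 = 190 left.
December 2099 has 31 days: 190 − 31 = 159 left.
November 2099 has 30 days: 159 − 30 = 129 left.
October 2099 has 31 days: 129 − 31 = 98 left.
September 2099 has 30 days: 98 − 30 = 68 left.
August 2099 has 31 days: 68 − 31 = 37 left.
July 2099 has 31 days: 37 − 31 = 6 left.
June 2099 has 30 days; 30 − 6 = 24 → June 24, 2099.
Subtracting 2 weeks (= 14 days) from June 24, 2099:
24 − 14 = 10, still in June 2099.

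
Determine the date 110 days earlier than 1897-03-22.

Going back 110 days from March 22, 1897.
Going back 22 days from March 22, 1897 reaches the end of the previous month; 110 − 22 = 88 left.
February 1897 has 28 days (1897 is not a leap year): 88 − 28 = 60 left.
January 1897 has 31 days: 60 − 31 = 29 left.
December 1896 has 31 days; 31 − 29 = 2 → December 2, 1896.

December 2, 1896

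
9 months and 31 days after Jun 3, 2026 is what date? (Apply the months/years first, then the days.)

April 3, 2027

Adding 9 months and 31 days from June 3, 2026: first the month/year part, then the days.
month 6 + 9 = 15, which is month 3 of year 2027 → March 2027.
Day 3 is valid in March, giving March 3, 2027.
Now add 31 days from March 3, 2027.
March has 31 days, so 31 − 3 = 28 days remain after March 3, 2027; 31 − 28 = 3 left.
3 days into April 2027 → April 3, 2027.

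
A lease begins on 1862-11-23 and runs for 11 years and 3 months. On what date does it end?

February 23, 1874

Counting forward 11 years and 3 months from November 23, 1862.
+11 years → 1873; month 11 + 3 = 14, which is month 2 of year 1874 → February 1874.
Day 23 is valid in February, giving February 23, 1874.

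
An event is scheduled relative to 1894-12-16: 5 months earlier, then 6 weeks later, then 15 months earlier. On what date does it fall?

May 27, 1893

Subtracting 5 months from December 16, 1894:
month 12 − 5 = 7 → July 1894.
Day 16 is valid in July, giving July 16, 1894.
Adding 6 weeks (= 42 days) from July 16, 1894:
July has 31 days, so 31 − 16 = 15 days remain after July 16, 1894; 42 − 15 = 27 left.
27 days into August 1894 → August 27, 1894.
Going back 15 months from August 27, 1894:
month 8 − 15 = -7, which is month 5 of year 1893 → May 1893.
Day 27 is valid in May, giving May 27, 1893.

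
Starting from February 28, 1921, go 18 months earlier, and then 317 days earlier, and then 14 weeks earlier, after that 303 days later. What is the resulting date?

May 8, 1919

Subtracting 18 months from February 28, 1921:
month 2 − 18 = -16, which is month 8 of year 1919 → August 1919.
Day 28 is valid in August, giving August 28, 1919.
Subtracting 317 days from August 28, 1919:
Going back 28 days from August 28, 1919 reaches the end of the previous month; 317 − 28 = 289 left.
July 1919 has 31 days: 289 − 31 = 258 left.
June 1919 has 30 days: 258 − 30 = 228 left.
May 1919 has 31 days: 228 − 31 = 197 left.
April 1919 has 30 days: 197 − 30 = 167 left.
March 1919 has 31 days: 167 − 31 = 136 left.
February 1919 has 28 days (1919 is not a leap year): 136 − 28 = 108 left.
January 1919 has 31 days: 108 − 31 = 77 left.
December 1918 has 31 days: 77 − 31 = 46 left.
November 1918 has 30 days: 46 − 30 = 16 left.
October 1918 has 31 days; 31 − 16 = 15 → October 15, 1918.
Subtracting 14 weeks (= 98 days) from October 15, 1918:
Going back 15 days from October 15, 1918 reaches the end of the previous month; 98 − 15 = 83 left.
September 1918 has 30 days: 83 − 30 = 53 left.
August 1918 has 31 days: 53 − 31 = 22 left.
July 1918 has 31 days; 31 − 22 = 9 → July 9, 1918.
Advancing 303 days from July 9, 1918:
July has 31 days, so 31 − 9 = 22 days remain after July 9, 1918; 303 − 22 = 281 left.
August 1918 has 31 days: 281 − 31 = 250 left.
September 1918 has 30 days: 250 − 30 = 220 left.
October 1918 has 31 days: 220 − 31 = 189 left.
November 1918 has 30 days: 189 − 30 = 159 left.
December 1918 has 31 days: 159 − 31 = 128 left.
January 1919 has 31 days: 128 − 31 = 97 left.
February 1919 has 28 days (1919 is not a leap year): 97 − 28 = 69 left.
March 1919 has 31 days: 69 − 31 = 38 left.
April 1919 has 30 days: 38 − 30 = 8 left.
8 days into May 1919 → May 8, 1919.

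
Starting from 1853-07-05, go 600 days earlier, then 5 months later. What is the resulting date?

Counting back 600 days from July 5, 1853:
Going back 5 days from July 5, 1853 reaches the end of the previous month; 600 − 5 = 595 left.
June 1853 has 30 days: 595 − 30 = 565 left.
May 1853 has 31 days: 565 − 31 = 534 left.
April 1853 has 30 days: 534 − 30 = 504 left.
March 1853 has 31 days: 504 − 31 = 473 left.
February 1853 has 28 days (1853 is not a leap year): 473 − 28 = 445 left.
January 1853 has 31 days: 445 − 31 = 414 left.
December 1852 has 31 days: 414 − 31 = 383 left.
November 1852 has 30 days: 383 − 30 = 353 left.
October 1852 has 31 days: 353 − 31 = 322 left.
September 1852 has 30 days: 322 − 30 = 292 left.
August 1852 has 31 days: 292 − 31 = 261 left.
July 1852 has 31 days: 261 − 31 = 230 left.
June 1852 has 30 days: 230 − 30 = 200 left.
May 1852 has 31 days: 200 − 31 = 169 left.
April 1852 has 30 days: 169 − 30 = 139 left.
March 1852 has 31 days: 139 − 31 = 108 left.
February 1852 has 29 days (1852 is a leap year): 108 − 29 = 79 left.
January 1852 has 31 days: 79 − 31 = 48 left.
December 1851 has 31 days: 48 − 31 = 17 left.
November 1851 has 30 days; 30 − 17 = 13 → November 13, 1851.
Adding 5 months from November 13, 1851:
month 11 + 5 = 16, which is month 4 of year 1852 → April 1852.
Day 13 is valid in April, giving April 13, 1852.

April 13, 1852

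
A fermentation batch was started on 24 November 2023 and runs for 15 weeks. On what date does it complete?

March 8, 2024

Counting forward 15 weeks = 105 days from November 24, 2023.
November has 30 days, so 30 − 24 = 6 days remain after November 24, 2023; 105 − 6 = 99 left.
December 2023 has 31 days: 99 − 31 = 68 left.
January 2024 has 31 days: 68 − 31 = 37 left.
February 2024 has 29 days (2024 is a leap year): 37 − 29 = 8 left.
8 days into March 2024 → March 8, 2024.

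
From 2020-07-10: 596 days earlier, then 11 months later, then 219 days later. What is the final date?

May 28, 2020

Subtracting 596 days from July 10, 2020:
Going back 10 days from July 10, 2020 reaches the end of the previous month; 596 − 10 = 586 left.
June 2020 has 30 days: 586 − 30 = 556 left.
May 2020 has 31 days: 556 − 31 = 525 left.
April 2020 has 30 days: 525 − 30 = 495 left.
March 2020 has 31 days: 495 − 31 = 464 left.
February 2020 has 29 days (2020 is a leap year): 464 − 29 = 435 left.
January 2020 has 31 days: 435 − 31 = 404 left.
December 2019 has 31 days: 404 − 31 = 373 left.
November 2019 has 30 days: 373 − 30 = 343 left.
October 2019 has 31 days: 343 − 31 = 312 left.
September 2019 has 30 days: 312 − 30 = 282 left.
August 2019 has 31 days: 282 − 31 = 251 left.
July 2019 has 31 days: 251 − 31 = 220 left.
June 2019 has 30 days: 220 − 30 = 190 left.
May 2019 has 31 days: 190 − 31 = 159 left.
April 2019 has 30 days: 159 − 30 = 129 left.
March 2019 has 31 days: 129 − 31 = 98 left.
February 2019 has 28 days (2019 is not a leap year): 98 − 28 = 70 left.
January 2019 has 31 days: 70 − 31 = 39 left.
December 2018 has 31 days: 39 − 31 = 8 left.
November 2018 has 30 days; 30 − 8 = 22 → November 22, 2018.
Advancing 11 months from November 22, 2018:
month 11 + 11 = 22, which is month 10 of year 2019 → October 2019.
Day 22 is valid in October, giving October 22, 2019.
Counting forward 219 days from October 22, 2019:
October has 31 days, so 31 − 22 = 9 days remain after October 22, 2019; 219 − 9 = 210 left.
November 2019 has 30 days: 210 − 30 = 180 left.
December 2019 has 31 days: 180 − 31 = 149 left.
January 2020 has 31 days: 149 − 31 = 118 left.
February 2020 has 29 days (2020 is a leap year): 118 − 29 = 89 left.
March 2020 has 31 days: 89 − 31 = 58 left.
April 2020 has 30 days: 58 − 30 = 28 left.
28 days into May 2020 → May 28, 2020.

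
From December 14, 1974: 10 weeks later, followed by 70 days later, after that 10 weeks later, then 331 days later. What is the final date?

Advancing 10 weeks (= 70 days) from December 14, 1974:
December has 31 days, so 31 − 14 = 17 days remain after December 14, 1974; 70 − 17 = 53 left.
January 1975 has 31 days: 53 − 31 = 22 left.
22 days into February 1975 → February 22, 1975.
Adding 70 days from February 22, 1975:
February has 28 days, so 28 − 22 = 6 days remain after February 22, 1975; 70 − 6 = 64 left.
March 1975 has 31 days: 64 − 31 = 33 left.
April 1975 has 30 days: 33 − 30 = 3 left.
3 days into May 1975 → May 3, 1975.
Counting forward 10 weeks (= 70 days) from May 3, 1975:
May has 31 days, so 31 − 3 = 28 days remain after May 3, 1975; 70 − 28 = 42 left.
June 1975 has 30 days: 42 − 30 = 12 left.
12 days into July 1975 → July 12, 1975.
Adding 331 days from July 12, 1975:
July has 31 days, so 31 − 12 = 19 days remain after July 12, 1975; 331 − 19 = 312 left.
August 1975 has 31 days: 312 − 31 = 281 left.
September 1975 has 30 days: 281 − 30 = 251 left.
October 1975 has 31 days: 251 − 31 = 220 left.
November 1975 has 30 days: 220 − 30 = 190 left.
December 1975 has 31 days: 190 − 31 = 159 left.
January 1976 has 31 days: 159 − 31 = 128 left.
February 1976 has 29 days (1976 is a leap year): 128 − 29 = 99 left.
March 1976 has 31 days: 99 − 31 = 68 left.
April 1976 has 30 days: 68 − 30 = 38 left.
May 1976 has 31 days: 38 − 31 = 7 left.
7 days into June 1976 → June 7, 1976.

June 7, 1976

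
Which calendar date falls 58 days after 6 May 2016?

July 3, 2016

Advancing 58 days from May 6, 2016.
May has 31 days, so 31 − 6 = 25 days remain after May 6, 2016; 58 − 25 = 33 left.
June 2016 has 30 days: 33 − 30 = 3 left.
3 days into July 2016 → July 3, 2016.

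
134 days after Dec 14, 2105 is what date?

April 27, 2106

Advancing 134 days from December 14, 2105.
December has 31 days, so 31 − 14 = 17 days remain after December 14, 2105; 134 − 17 = 117 left.
January 2106 has 31 days: 117 − 31 = 86 left.
February 2106 has 28 days (2106 is not a leap year): 86 − 28 = 58 left.
March 2106 has 31 days: 58 − 31 = 27 left.
27 days into April 2106 → April 27, 2106.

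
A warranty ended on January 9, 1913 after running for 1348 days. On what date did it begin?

May 2, 1909

Counting back 1348 days from January 9, 1913.
Going back 9 days from January 9, 1913 reaches the end of the previous month; 1348 − 9 = 1339 left.
December 1912 has 31 days: 1339 − 31 = 1308 left.
November 1912 has 30 days: 1308 − 30 = 1278 left.
October 1912 has 31 days: 1278 − 31 = 1247 left.
September 1912 has 30 days: 1247 − 30 = 1217 left.
August 1912 has 31 days: 1217 − 31 = 1186 left.
July 1912 has 31 days: 1186 − 31 = 1155 left.
June 1912 has 30 days: 1155 − 30 = 1125 left.
May 1912 has 31 days: 1125 − 31 = 1094 left.
April 1912 has 30 days: 1094 − 30 = 1064 left.
March 1912 has 31 days: 1064 − 31 = 1033 left.
February 1912 has 29 days (1912 is a leap year): 1033 − 29 = 1004 left.
January 1912 has 31 days: 1004 − 31 = 973 left.
December 1911 has 31 days: 973 − 31 = 942 left.
November 1911 has 30 days: 942 − 30 = 912 left.
October 1911 has 31 days: 912 − 31 = 881 left.
September 1911 has 30 days: 881 − 30 = 851 left.
August 1911 has 31 days: 851 − 31 = 820 left.
July 1911 has 31 days: 820 − 31 = 789 left.
June 1911 has 30 days: 789 − 30 = 759 left.
May 1911 has 31 days: 759 − 31 = 728 left.
April 1911 has 30 days: 728 − 30 = 698 left.
March 1911 has 31 days: 698 − 31 = 667 left.
February 1911 has 28 days (1911 is not a leap year): 667 − 28 = 639 left.
January 1911 has 31 days: 639 − 31 = 608 left.
December 1910 has 31 days: 608 − 31 = 577 left.
November 1910 has 30 days: 577 − 30 = 547 left.
October 1910 has 31 days: 547 − 31 = 516 left.
September 1910 has 30 days: 516 − 30 = 486 left.
August 1910 has 31 days: 486 − 31 = 455 left.
July 1910 has 31 days: 455 − 31 = 424 left.
June 1910 has 30 days: 424 − 30 = 394 left.
May 1910 has 31 days: 394 − 31 = 363 left.
April 1910 has 30 days: 363 − 30 = 333 left.
March 1910 has 31 days: 333 − 31 = 302 left.
February 1910 has 28 days (1910 is not a leap year): 302 − 28 = 274 left.
January 1910 has 31 days: 274 − 31 = 243 left.
December 1909 has 31 days: 243 − 31 = 212 left.
November 1909 has 30 days: 212 − 30 = 182 left.
October 1909 has 31 days: 182 − 31 = 151 left.
September 1909 has 30 days: 151 − 30 = 121 left.
August 1909 has 31 days: 121 − 31 = 90 left.
July 1909 has 31 days: 90 − 31 = 59 left.
June 1909 has 30 days: 59 − 30 = 29 left.
May 1909 has 31 days; 31 − 29 = 2 → May 2, 1909.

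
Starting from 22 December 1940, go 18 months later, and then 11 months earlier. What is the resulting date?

July 22, 1941

Advancing 18 months from December 22, 1940:
month 12 + 18 = 30, which is month 6 of year 1942 → June 1942.
Day 22 is valid in June, giving June 22, 1942.
Going back 11 months from June 22, 1942:
month 6 − 11 = -5, which is month 7 of year 1941 → July 1941.
Day 22 is valid in July, giving July 22, 1941.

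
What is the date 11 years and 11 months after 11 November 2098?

October 11, 2110

Advancing 11 years and 11 months from November 11, 2098.
+11 years → 2109; month 11 + 11 = 22, which is month 10 of year 2110 → October 2110.
Day 11 is valid in October, giving October 11, 2110.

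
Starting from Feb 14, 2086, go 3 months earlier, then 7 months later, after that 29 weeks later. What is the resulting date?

Counting back 3 months from February 14, 2086:
month 2 − 3 = -1, which is month 11 of year 2085 → November 2085.
Day 14 is valid in November, giving November 14, 2085.
Adding 7 months from November 14, 2085:
month 11 + 7 = 18, which is month 6 of year 2086 → June 2086.
Day 14 is valid in June, giving June 14, 2086.
Counting forward 29 weeks (= 203 days) from June 14, 2086:
June has 30 days, so 30 − 14 = 16 days remain after June 14, 2086; 203 − 16 = 187 left.
July 2086 has 31 days: 187 − 31 = 156 left.
August 2086 has 31 days: 156 − 31 = 125 left.
September 2086 has 30 days: 125 − 30 = 95 left.
October 2086 has 31 days: 95 − 31 = 64 left.
November 2086 has 30 days: 64 − 30 = 34 left.
December 2086 has 31 days: 34 − 31 = 3 left.
3 days into January 2087 → January 3, 2087.

January 3, 2087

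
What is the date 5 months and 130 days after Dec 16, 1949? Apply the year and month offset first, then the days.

September 23, 1950

Advancing 5 months and 130 days from December 16, 1949: first the month/year part, then the days.
month 12 + 5 = 17, which is month 5 of year 1950 → May 1950.
Day 16 is valid in May, giving May 16, 1950.
Now add 130 days from May 16, 1950.
May has 31 days, so 31 − 16 = 15 days remain after May 16, 1950; 130 − 15 = 115 left.
June 1950 has 30 days: 115 − 30 = 85 left.
July 1950 has 31 days: 85 − 31 = 54 left.
August 1950 has 31 days: 54 − 31 = 23 left.
23 days into September 1950 → September 23, 1950.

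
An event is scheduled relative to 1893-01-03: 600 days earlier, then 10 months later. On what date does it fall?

March 14, 1892

Subtracting 600 days from January 3, 1893:
Going back 3 days from January 3, 1893 reaches the end of the previous month; 600 − 3 = 597 left.
December 1892 has 31 days: 597 − 31 = 566 left.
November 1892 has 30 days: 566 − 30 = 536 left.
October 1892 has 31 days: 536 − 31 = 505 left.
September 1892 has 30 days: 505 − 30 = 475 left.
August 1892 has 31 days: 475 − 31 = 444 left.
July 1892 has 31 days: 444 − 31 = 413 left.
June 1892 has 30 days: 413 − 30 = 383 left.
May 1892 has 31 days: 383 − 31 = 352 left.
April 1892 has 30 days: 352 − 30 = 322 left.
March 1892 has 31 days: 322 − 31 = 291 left.
February 1892 has 29 days (1892 is a leap year): 291 − 29 = 262 left.
January 1892 has 31 days: 262 − 31 = 231 left.
December 1891 has 31 days: 231 − 31 = 200 left.
November 1891 has 30 days: 200 − 30 = 170 left.
October 1891 has 31 days: 170 − 31 = 139 left.
September 1891 has 30 days: 139 − 30 = 109 left.
August 1891 has 31 days: 109 − 31 = 78 left.
July 1891 has 31 days: 78 − 31 = 47 left.
June 1891 has 30 days: 47 − 30 = 17 left.
May 1891 has 31 days; 31 − 17 = 14 → May 14, 1891.
Counting forward 10 months from May 14, 1891:
month 5 + 10 = 15, which is month 3 of year 1892 → March 1892.
Day 14 is valid in March, giving March 14, 1892.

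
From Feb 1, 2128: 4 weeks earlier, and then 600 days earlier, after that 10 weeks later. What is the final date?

July 23, 2126

Counting back 4 weeks (= 28 days) from February 1, 2128:
Going back 1 day from February 1, 2128 reaches the end of the previous month; 28 − 1 = 27 left.
January 2128 has 31 days; 31 − 27 = 4 → January 4, 2128.
Subtracting 600 days from January 4, 2128:
Going back 4 days from January 4, 2128 reaches the end of the previous month; 600 − 4 = 596 left.
December 2127 has 31 days: 596 − 31 = 565 left.
November 2127 has 30 days: 565 − 30 = 535 left.
October 2127 has 31 days: 535 − 31 = 504 left.
September 2127 has 30 days: 504 − 30 = 474 left.
August 2127 has 31 days: 474 − 31 = 443 left.
July 2127 has 31 days: 443 − 31 = 412 left.
June 2127 has 30 days: 412 − 30 = 382 left.
May 2127 has 31 days: 382 − 31 = 351 left.
April 2127 has 30 days: 351 − 30 = 321 left.
March 2127 has 31 days: 321 − 31 = 290 left.
February 2127 has 28 days (2127 is not a leap year): 290 − 28 = 262 left.
January 2127 has 31 days: 262 − 31 = 231 left.
December 2126 has 31 days: 231 − 31 = 200 left.
November 2126 has 30 days: 200 − 30 = 170 left.
October 2126 has 31 days: 170 − 31 = 139 left.
September 2126 has 30 days: 139 − 30 = 109 left.
August 2126 has 31 days: 109 − 31 = 78 left.
July 2126 has 31 days: 78 − 31 = 47 left.
June 2126 has 30 days: 47 − 30 = 17 left.
May 2126 has 31 days; 31 − 17 = 14 → May 14, 2126.
Adding 10 weeks (= 70 days) from May 14, 2126:
May has 31 days, so 31 − 14 = 17 days remain after May 14, 2126; 70 − 17 = 53 left.
June 2126 has 30 days: 53 − 30 = 23 left.
23 days into July 2126 → July 23, 2126.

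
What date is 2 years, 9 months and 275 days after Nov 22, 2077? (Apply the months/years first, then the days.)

Advancing 2 years, 9 months and 275 days from November 22, 2077: first the month/year part, then the days.
+2 years → 2079; month 11 + 9 = 20, which is month 8 of year 2080 → August 2080.
Day 22 is valid in August, giving August 22, 2080.
Now add 275 days from August 22, 2080.
August has 31 days, so 31 − 22 = 9 days remain after August 22, 2080; 275 − 9 = 266 left.
September 2080 has 30 days: 266 − 30 = 236 left.
October 2080 has 31 days: 236 − 31 = 205 left.
November 2080 has 30 days: 205 − 30 = 175 left.
December 2080 has 31 days: 175 − 31 = 144 left.
January 2081 has 31 days: 144 − 31 = 113 left.
February 2081 has 28 days (2081 is not a leap year): 113 − 28 = 85 left.
March 2081 has 31 days: 85 − 31 = 54 left.
April 2081 has 30 days: 54 − 30 = 24 left.
24 days into May 2081 → May 24, 2081.

May 24, 2081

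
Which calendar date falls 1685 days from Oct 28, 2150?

Counting forward 1685 days from October 28, 2150.
October has 31 days, so 31 − 28 = 3 days remain after October 28, 2150; 1685 − 3 = 1682 left.
November 2150 has 30 days: 1682 − 30 = 1652 left.
December 2150 has 31 days: 1652 − 31 = 1621 left.
January 2151 has 31 days: 1621 − 31 = 1590 left.
February 2151 has 28 days (2151 is not a leap year): 1590 − 28 = 1562 left.
March 2151 has 31 days: 1562 − 31 = 1531 left.
April 2151 has 30 days: 1531 − 30 = 1501 left.
May 2151 has 31 days: 1501 − 31 = 1470 left.
June 2151 has 30 days: 1470 − 30 = 1440 left.
July 2151 has 31 days: 1440 − 31 = 1409 left.
August 2151 has 31 days: 1409 − 31 = 1378 left.
September 2151 has 30 days: 1378 − 30 = 1348 left.
October 2151 has 31 days: 1348 − 31 = 1317 left.
November 2151 has 30 days: 1317 − 30 = 1287 left.
December 2151 has 31 days: 1287 − 31 = 1256 left.
January 2152 has 31 days: 1256 − 31 = 1225 left.
February 2152 has 29 days (2152 is a leap year): 1225 − 29 = 1196 left.
March 2152 has 31 days: 1196 − 31 = 1165 left.
April 2152 has 30 days: 1165 − 30 = 1135 left.
May 2152 has 31 days: 1135 − 31 = 1104 left.
June 2152 has 30 days: 1104 − 30 = 1074 left.
July 2152 has 31 days: 1074 − 31 = 1043 left.
August 2152 has 31 days: 1043 − 31 = 1012 left.
September 2152 has 30 days: 1012 − 30 = 982 left.
October 2152 has 31 days: 982 − 31 = 951 left.
November 2152 has 30 days: 951 − 30 = 921 left.
December 2152 has 31 days: 921 − 31 = 890 left.
January 2153 has 31 days: 890 − 31 = 859 left.
February 2153 has 28 days (2153 is not a leap year): 859 − 28 = 831 left.
March 2153 has 31 days: 831 − 31 = 800 left.
April 2153 has 30 days: 800 − 30 = 770 left.
May 2153 has 31 days: 770 − 31 = 739 left.
June 2153 has 30 days: 739 − 30 = 709 left.
July 2153 has 31 days: 709 − 31 = 678 left.
August 2153 has 31 days: 678 − 31 = 647 left.
September 2153 has 30 days: 647 − 30 = 617 left.
October 2153 has 31 days: 617 − 31 = 586 left.
November 2153 has 30 days: 586 − 30 = 556 left.
December 2153 has 31 days: 556 − 31 = 525 left.
January 2154 has 31 days: 525 − 31 = 494 left.
February 2154 has 28 days (2154 is not a leap year): 494 − 28 = 466 left.
March 2154 has 31 days: 466 − 31 = 435 left.
April 2154 has 30 days: 435 − 30 = 405 left.
May 2154 has 31 days: 405 − 31 = 374 left.
June 2154 has 30 days: 374 − 30 = 344 left.
July 2154 has 31 days: 344 − 31 = 313 left.
August 2154 has 31 days: 313 − 31 = 282 left.
September 2154 has 30 days: 282 − 30 = 252 left.
October 2154 has 31 days: 252 − 31 = 221 left.
November 2154 has 30 days: 221 − 30 = 191 left.
December 2154 has 31 days: 191 − 31 = 160 left.
January 2155 has 31 days: 160 − 31 = 129 left.
February 2155 has 28 days (2155 is not a leap year): 129 − 28 = 101 left.
March 2155 has 31 days: 101 − 31 = 70 left.
April 2155 has 30 days: 70 − 30 = 40 left.
May 2155 has 31 days: 40 − 31 = 9 left.
9 days into June 2155 → June 9, 2155.

June 9, 2155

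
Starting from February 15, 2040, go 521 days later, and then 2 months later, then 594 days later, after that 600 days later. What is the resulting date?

Adding 521 days from February 15, 2040:
February has 29 days, so 29 − 15 = 14 days remain after February 15, 2040; 521 − 14 = 507 left.
March 2040 has 31 days: 507 − 31 = 476 left.
April 2040 has 30 days: 476 − 30 = 446 left.
May 2040 has 31 days: 446 − 31 = 415 left.
June 2040 has 30 days: 415 − 30 = 385 left.
July 2040 has 31 days: 385 − 31 = 354 left.
August 2040 has 31 days: 354 − 31 = 323 left.
September 2040 has 30 days: 323 − 30 = 293 left.
October 2040 has 31 days: 293 − 31 = 262 left.
November 2040 has 30 days: 262 − 30 = 232 left.
December 2040 has 31 days: 232 − 31 = 201 left.
January 2041 has 31 days: 201 − 31 = 170 left.
February 2041 has 28 days (2041 is not a leap year): 170 − 28 = 142 left.
March 2041 has 31 days: 142 − 31 = 111 left.
April 2041 has 30 days: 111 − 30 = 81 left.
May 2041 has 31 days: 81 − 31 = 50 left.
June 2041 has 30 days: 50 − 30 = 20 left.
20 days into July 2041 → July 20, 2041.
Counting forward 2 months from July 20, 2041:
month 7 + 2 = 9 → September 2041.
Day 20 is valid in September, giving September 20, 2041.
Advancing 594 days from September 20, 2041:
September has 30 days, so 30 − 20 = 10 days remain after September 20, 2041; 594 − 10 = 584 left.
October 2041 has 31 days: 584 − 31 = 553 left.
November 2041 has 30 days: 553 − 30 = 523 left.
December 2041 has 31 days: 523 − 31 = 492 left.
January 2042 has 31 days: 492 − 31 = 461 left.
February 2042 has 28 days (2042 is not a leap year): 461 − 28 = 433 left.
March 2042 has 31 days: 433 − 31 = 402 left.
April 2042 has 30 days: 402 − 30 = 372 left.
May 2042 has 31 days: 372 − 31 = 341 left.
June 2042 has 30 days: 341 − 30 = 311 left.
July 2042 has 31 days: 311 − 31 = 280 left.
August 2042 has 31 days: 280 − 31 = 249 left.
September 2042 has 30 days: 249 − 30 = 219 left.
October 2042 has 31 days: 219 − 31 = 188 left.
November 2042 has 30 days: 188 − 30 = 158 left.
December 2042 has 31 days: 158 − 31 = 127 left.
January 2043 has 31 days: 127 − 31 = 96 left.
February 2043 has 28 days (2043 is not a leap year): 96 − 28 = 68 left.
March 2043 has 31 days: 68 − 31 = 37 left.
April 2043 has 30 days: 37 − 30 = 7 left.
7 days into May 2043 → May 7, 2043.
Adding 600 days from May 7, 2043:
May has 31 days, so 31 − 7 = 24 days remain after May 7, 2043; 600 − 24 = 576 left.
June 2043 has 30 days: 576 − 30 = 546 left.
July 2043 has 31 days: 546 − 31 = 515 left.
August 2043 has 31 days: 515 − 31 = 484 left.
September 2043 has 30 days: 484 − 30 = 454 left.
October 2043 has 31 days: 454 − 31 = 423 left.
November 2043 has 30 days: 423 − 30 = 393 left.
December 2043 has 31 days: 393 − 31 = 362 left.
January 2044 has 31 days: 362 − 31 = 331 left.
February 2044 has 29 days (2044 is a leap year): 331 − 29 = 302 left.
March 2044 has 31 days: 302 − 31 = 271 left.
April 2044 has 30 days: 271 − 30 = 241 left.
May 2044 has 31 days: 241 − 31 = 210 left.
June 2044 has 30 days: 210 − 30 = 180 left.
July 2044 has 31 days: 180 − 31 = 149 left.
August 2044 has 31 days: 149 − 31 = 118 left.
September 2044 has 30 days: 118 − 30 = 88 left.
October 2044 has 31 days: 88 − 31 = 57 left.
November 2044 has 30 days: 57 − 30 = 27 left.
27 days into December 2044 → December 27, 2044.

December 27, 2044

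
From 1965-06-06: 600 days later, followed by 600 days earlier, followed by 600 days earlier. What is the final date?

Counting forward 600 days from June 6, 1965:
June has 30 days, so 30 − 6 = 24 days remain after June 6, 1965; 600 − 24 = 576 left.
July 1965 has 31 days: 576 − 31 = 545 left.
August 1965 has 31 days: 545 − 31 = 514 left.
September 1965 has 30 days: 514 − 30 = 484 left.
October 1965 has 31 days: 484 − 31 = 453 left.
November 1965 has 30 days: 453 − 30 = 423 left.
December 1965 has 31 days: 423 − 31 = 392 left.
January 1966 has 31 days: 392 − 31 = 361 left.
February 1966 has 28 days (1966 is not a leap year): 361 − 28 = 333 left.
March 1966 has 31 days: 333 − 31 = 302 left.
April 1966 has 30 days: 302 − 30 = 272 left.
May 1966 has 31 days: 272 − 31 = 241 left.
June 1966 has 30 days: 241 − 30 = 211 left.
July 1966 has 31 days: 211 − 31 = 180 left.
August 1966 has 31 days: 180 − 31 = 149 left.
September 1966 has 30 days: 149 − 30 = 119 left.
October 1966 has 31 days: 119 − 31 = 88 left.
November 1966 has 30 days: 88 − 30 = 58 left.
December 1966 has 31 days: 58 − 31 = 27 left.
27 days into January 1967 → January 27, 1967.
Subtracting 600 days from January 27, 1967:
Going back 27 days from January 27, 1967 reaches the end of the previous month; 600 − 27 = 573 left.
December 1966 has 31 days: 573 − 31 = 542 left.
November 1966 has 30 days: 542 − 30 = 512 left.
October 1966 has 31 days: 512 − 31 = 481 left.
September 1966 has 30 days: 481 − 30 = 451 left.
August 1966 has 31 days: 451 − 31 = 420 left.
July 1966 has 31 days: 420 − 31 = 389 left.
June 1966 has 30 days: 389 − 30 = 359 left.
May 1966 has 31 days: 359 − 31 = 328 left.
April 1966 has 30 days: 328 − 30 = 298 left.
March 1966 has 31 days: 298 − 31 = 267 left.
February 1966 has 28 days (1966 is not a leap year): 267 − 28 = 239 left.
January 1966 has 31 days: 239 − 31 = 208 left.
December 1965 has 31 days: 208 − 31 = 177 left.
November 1965 has 30 days: 177 − 30 = 147 left.
October 1965 has 31 days: 147 − 31 = 116 left.
September 1965 has 30 days: 116 − 30 = 86 left.
August 1965 has 31 days: 86 − 31 = 55 left.
July 1965 has 31 days: 55 − 31 = 24 left.
June 1965 has 30 days; 30 − 24 = 6 → June 6, 1965.
Subtracting 600 days from June 6, 1965:
Going back 6 days from June 6, 1965 reaches the end of the previous month; 600 − 6 = 594 left.
May 1965 has 31 days: 594 − 31 = 563 left.
April 1965 has 30 days: 563 − 30 = 533 left.
March 1965 has 31 days: 533 − 31 = 502 left.
February 1965 has 28 days (1965 is not a leap year): 502 − 28 = 474 left.
January 1965 has 31 days: 474 − 31 = 443 left.
December 1964 has 31 days: 443 − 31 = 412 left.
November 1964 has 30 days: 412 − 30 = 382 left.
October 1964 has 31 days: 382 − 31 = 351 left.
September 1964 has 30 days: 351 − 30 = 321 left.
August 1964 has 31 days: 321 − 31 = 290 left.
July 1964 has 31 days: 290 − 31 = 259 left.
June 1964 has 30 days: 259 − 30 = 229 left.
May 1964 has 31 days: 229 − 31 = 198 left.
April 1964 has 30 days: 198 − 30 = 168 left.
March 1964 has 31 days: 168 − 31 = 137 left.
February 1964 has 29 days (1964 is a leap year): 137 − 29 = 108 left.
January 1964 has 31 days: 108 − 31 = 77 left.
December 1963 has 31 days: 77 − 31 = 46 left.
November 1963 has 30 days: 46 − 30 = 16 left.
October 1963 has 31 days; 31 − 16 = 15 → October 15, 1963.

October 15, 1963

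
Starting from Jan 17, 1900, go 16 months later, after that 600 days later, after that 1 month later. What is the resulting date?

February 7, 1903

Counting forward 16 months from January 17, 1900:
month 1 + 16 = 17, which is month 5 of year 1901 → May 1901.
Day 17 is valid in May, giving May 17, 1901.
Advancing 600 days from May 17, 1901:
May has 31 days, so 31 − 17 = 14 days remain after May 17, 1901; 600 − 14 = 586 left.
June 1901 has 30 days: 586 − 30 = 556 left.
July 1901 has 31 days: 556 − 31 = 525 left.
August 1901 has 31 days: 525 − 31 = 494 left.
September 1901 has 30 days: 494 − 30 = 464 left.
October 1901 has 31 days: 464 − 31 = 433 left.
November 1901 has 30 days: 433 − 30 = 403 left.
December 1901 has 31 days: 403 − 31 = 372 left.
January 1902 has 31 days: 372 − 31 = 341 left.
February 1902 has 28 days (1902 is not a leap year): 341 − 28 = 313 left.
March 1902 has 31 days: 313 − 31 = 282 left.
April 1902 has 30 days: 282 − 30 = 252 left.
May 1902 has 31 days: 252 − 31 = 221 left.
June 1902 has 30 days: 221 − 30 = 191 left.
July 1902 has 31 days: 191 − 31 = 160 left.
August 1902 has 31 days: 160 − 31 = 129 left.
September 1902 has 30 days: 129 − 30 = 99 left.
October 1902 has 31 days: 99 − 31 = 68 left.
November 1902 has 30 days: 68 − 30 = 38 left.
December 1902 has 31 days: 38 − 31 = 7 left.
7 days into January 1903 → January 7, 1903.
Adding 1 month from January 7, 1903:
month 1 + 1 = 2 → February 1903.
Day 7 is valid in February, giving February 7, 1903.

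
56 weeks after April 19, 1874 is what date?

Adding 56 weeks = 392 days from April 19, 1874.
April has 30 days, so 30 − 19 = 11 days remain after April 19, 1874; 392 − 11 = 381 left.
May 1874 has 31 days: 381 − 31 = 350 left.
June 1874 has 30 days: 350 − 30 = 320 left.
July 1874 has 31 days: 320 − 31 = 289 left.
August 1874 has 31 days: 289 − 31 = 258 left.
September 1874 has 30 days: 258 − 30 = 228 left.
October 1874 has 31 days: 228 − 31 = 197 left.
November 1874 has 30 days: 197 − 30 = 167 left.
December 1874 has 31 days: 167 − 31 = 136 left.
January 1875 has 31 days: 136 − 31 = 105 left.
February 1875 has 28 days (1875 is not a leap year): 105 − 28 = 77 left.
March 1875 has 31 days: 77 − 31 = 46 left.
April 1875 has 30 days: 46 − 30 = 16 left.
16 days into May 1875 → May 16, 1875.

May 16, 1875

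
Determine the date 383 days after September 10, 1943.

Adding 383 days from September 10, 1943.
September has 30 days, so 30 − 10 = 20 days remain after September 10, 1943; 383 − 20 = 363 left.
October 1943 has 31 days: 363 − 31 = 332 left.
November 1943 has 30 days: 332 − 30 = 302 left.
December 1943 has 31 days: 302 − 31 = 271 left.
January 1944 has 31 days: 271 − 31 = 240 left.
February 1944 has 29 days (1944 is a leap year): 240 − 29 = 211 left.
March 1944 has 31 days: 211 − 31 = 180 left.
April 1944 has 30 days: 180 − 30 = 150 left.
May 1944 has 31 days: 150 − 31 = 119 left.
June 1944 has 30 days: 119 − 30 = 89 left.
July 1944 has 31 days: 89 − 31 = 58 left.
August 1944 has 31 days: 58 − 31 = 27 left.
27 days into September 1944 → September 27, 1944.

September 27, 1944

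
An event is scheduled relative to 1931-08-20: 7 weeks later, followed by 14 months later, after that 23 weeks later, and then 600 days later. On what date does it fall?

January 8, 1935

Advancing 7 weeks (= 49 days) from August 20, 1931:
August has 31 days, so 31 − 20 = 11 days remain after August 20, 1931; 49 − 11 = 38 left.
September 1931 has 30 days: 38 − 30 = 8 left.
8 days into October 1931 → October 8, 1931.
Counting forward 14 months from October 8, 1931:
month 10 + 14 = 24, which is month 12 of year 1932 → December 1932.
Day 8 is valid in December, giving December 8, 1932.
Adding 23 weeks (= 161 days) from December 8, 1932:
December has 31 days, so 31 − 8 = 23 days remain after December 8, 1932; 161 − 23 = 138 left.
January 1933 has 31 days: 138 − 31 = 107 left.
February 1933 has 28 days (1933 is not a leap year): 107 − 28 = 79 left.
March 1933 has 31 days: 79 − 31 = 48 left.
April 1933 has 30 days: 48 − 30 = 18 left.
18 days into May 1933 → May 18, 1933.
Adding 600 days from May 18, 1933:
May has 31 days, so 31 − 18 = 13 days remain after May 18, 1933; 600 − 13 = 587 left.
June 1933 has 30 days: 587 − 30 = 557 left.
July 1933 has 31 days: 557 − 31 = 526 left.
August 1933 has 31 days: 526 − 31 = 495 left.
September 1933 has 30 days: 495 − 30 = 465 left.
October 1933 has 31 days: 465 − 31 = 434 left.
November 1933 has 30 days: 434 − 30 = 404 left.
December 1933 has 31 days: 404 − 31 = 373 left.
January 1934 has 31 days: 373 − 31 = 342 left.
February 1934 has 28 days (1934 is not a leap year): 342 − 28 = 314 left.
March 1934 has 31 days: 314 − 31 = 283 left.
April 1934 has 30 days: 283 − 30 = 253 left.
May 1934 has 31 days: 253 − 31 = 222 left.
June 1934 has 30 days: 222 − 30 = 192 left.
July 1934 has 31 days: 192 − 31 = 161 left.
August 1934 has 31 days: 161 − 31 = 130 left.
September 1934 has 30 days: 130 − 30 = 100 left.
October 1934 has 31 days: 100 − 31 = 69 left.
November 1934 has 30 days: 69 − 30 = 39 left.
December 1934 has 31 days: 39 − 31 = 8 left.
8 days into January 1935 → January 8, 1935.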